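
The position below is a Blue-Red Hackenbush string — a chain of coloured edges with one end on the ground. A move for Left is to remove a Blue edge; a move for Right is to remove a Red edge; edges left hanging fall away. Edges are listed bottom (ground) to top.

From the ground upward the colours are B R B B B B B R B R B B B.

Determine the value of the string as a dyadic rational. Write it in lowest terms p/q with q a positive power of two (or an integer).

edge 1 of 13 (B): { 0 | · } gives 1
edge 2 of 13 (R): { 0 | 1 } gives 1/2
edge 3 of 13 (B): { 0,1/2 | 1 } gives 3/4
edge 4 of 13 (B): { 0,1/2,3/4 | 1 } gives 7/8
edge 5 of 13 (B): { 0,1/2,3/4,7/8 | 1 } gives 15/16
edge 6 of 13 (B): { 0,1/2,3/4,7/8,15/16 | 1 } gives 31/32
edge 7 of 13 (B): { 0,1/2,3/4,7/8,15/16,31/32 | 1 } gives 63/64
edge 8 of 13 (R): { 0,1/2,3/4,7/8,15/16,31/32 | 63/64,1 } gives 125/128
edge 9 of 13 (B): { 0,1/2,3/4,7/8,15/16,31/32,125/128 | 63/64,1 } gives 251/256
edge 10 of 13 (R): { 0,1/2,3/4,7/8,15/16,31/32,125/128 | 251/256,63/64,1 } gives 501/512
edge 11 of 13 (B): { 0,1/2,3/4,7/8,15/16,31/32,125/128,501/512 | 251/256,63/64,1 } gives 1003/1024
edge 12 of 13 (B): { 0,1/2,3/4,7/8,15/16,31/32,125/128,501/512,1003/1024 | 251/256,63/64,1 } gives 2007/2048
edge 13 of 13 (B): { 0,1/2,3/4,7/8,15/16,31/32,125/128,501/512,1003/1024,2007/2048 | 251/256,63/64,1 } gives 4015/4096

4015/4096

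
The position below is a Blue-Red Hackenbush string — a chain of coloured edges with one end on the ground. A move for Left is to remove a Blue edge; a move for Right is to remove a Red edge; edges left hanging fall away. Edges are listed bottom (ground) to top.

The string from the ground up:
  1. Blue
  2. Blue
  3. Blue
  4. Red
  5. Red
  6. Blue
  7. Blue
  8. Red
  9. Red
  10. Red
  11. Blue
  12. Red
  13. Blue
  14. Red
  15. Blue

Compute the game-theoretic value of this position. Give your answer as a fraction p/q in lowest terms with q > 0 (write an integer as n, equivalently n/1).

9771/4096

edge 1 of 15 (Blue): { 0 |  } → 1
edge 2 of 15 (Blue): { 0, 1 |  } → 2
edge 3 of 15 (Blue): { 0, 1, 2 |  } → 3
edge 4 of 15 (Red): { 0, 1, 2 | 3 } → 5/2
edge 5 of 15 (Red): { 0, 1, 2 | 5/2, 3 } → 9/4
edge 6 of 15 (Blue): { 0, 1, 2, 9/4 | 5/2, 3 } → 19/8
edge 7 of 15 (Blue): { 0, 1, 2, 9/4, 19/8 | 5/2, 3 } → 39/16
edge 8 of 15 (Red): { 0, 1, 2, 9/4, 19/8 | 39/16, 5/2, 3 } → 77/32
edge 9 of 15 (Red): { 0, 1, 2, 9/4, 19/8 | 77/32, 39/16, 5/2, 3 } → 153/64
edge 10 of 15 (Red): { 0, 1, 2, 9/4, 19/8 | 153/64, 77/32, 39/16, 5/2, 3 } → 305/128
edge 11 of 15 (Blue): { 0, 1, 2, 9/4, 19/8, 305/128 | 153/64, 77/32, 39/16, 5/2, 3 } → 611/256
edge 12 of 15 (Red): { 0, 1, 2, 9/4, 19/8, 305/128 | 611/256, 153/64, 77/32, 39/16, 5/2, 3 } → 1221/512
edge 13 of 15 (Blue): { 0, 1, 2, 9/4, 19/8, 305/128, 1221/512 | 611/256, 153/64, 77/32, 39/16, 5/2, 3 } → 2443/1024
edge 14 of 15 (Red): { 0, 1, 2, 9/4, 19/8, 305/128, 1221/512 | 2443/1024, 611/256, 153/64, 77/32, 39/16, 5/2, 3 } → 4885/2048
edge 15 of 15 (Blue): { 0, 1, 2, 9/4, 19/8, 305/128, 1221/512, 4885/2048 | 2443/1024, 611/256, 153/64, 77/32, 39/16, 5/2, 3 } → 9771/4096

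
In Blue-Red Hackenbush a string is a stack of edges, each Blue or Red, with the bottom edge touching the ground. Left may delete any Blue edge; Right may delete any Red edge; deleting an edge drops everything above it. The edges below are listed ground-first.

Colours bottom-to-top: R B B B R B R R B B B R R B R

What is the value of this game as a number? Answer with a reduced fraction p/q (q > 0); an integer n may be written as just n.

-2843/16384

Prefix values for R B B B R B R R B B B R R B R via {L|R} + simplicity:
edge 1 of 15 (R): { ∅ | 0 } → -1
edge 2 of 15 (B): { -1 | 0 } → -1/2
edge 3 of 15 (B): { -1,-1/2 | 0 } → -1/4
edge 4 of 15 (B): { -1,-1/2,-1/4 | 0 } → -1/8
edge 5 of 15 (R): { -1,-1/2,-1/4 | -1/8,0 } → -3/16
edge 6 of 15 (B): { -1,-1/2,-1/4,-3/16 | -1/8,0 } → -5/32
edge 7 of 15 (R): { -1,-1/2,-1/4,-3/16 | -5/32,-1/8,0 } → -11/64
edge 8 of 15 (R): { -1,-1/2,-1/4,-3/16 | -11/64,-5/32,-1/8,0 } → -23/128
edge 9 of 15 (B): { -1,-1/2,-1/4,-3/16,-23/128 | -11/64,-5/32,-1/8,0 } → -45/256
edge 10 of 15 (B): { -1,-1/2,-1/4,-3/16,-23/128,-45/256 | -11/64,-5/32,-1/8,0 } → -89/512
edge 11 of 15 (B): { -1,-1/2,-1/4,-3/16,-23/128,-45/256,-89/512 | -11/64,-5/32,-1/8,0 } → -177/1024
edge 12 of 15 (R): { -1,-1/2,-1/4,-3/16,-23/128,-45/256,-89/512 | -177/1024,-11/64,-5/32,-1/8,0 } → -355/2048
edge 13 of 15 (R): { -1,-1/2,-1/4,-3/16,-23/128,-45/256,-89/512 | -355/2048,-177/1024,-11/64,-5/32,-1/8,0 } → -711/4096
edge 14 of 15 (B): { -1,-1/2,-1/4,-3/16,-23/128,-45/256,-89/512,-711/4096 | -355/2048,-177/1024,-11/64,-5/32,-1/8,0 } → -1421/8192
edge 15 of 15 (R): { -1,-1/2,-1/4,-3/16,-23/128,-45/256,-89/512,-711/4096 | -1421/8192,-355/2048,-177/1024,-11/64,-5/32,-1/8,0 } → -2843/16384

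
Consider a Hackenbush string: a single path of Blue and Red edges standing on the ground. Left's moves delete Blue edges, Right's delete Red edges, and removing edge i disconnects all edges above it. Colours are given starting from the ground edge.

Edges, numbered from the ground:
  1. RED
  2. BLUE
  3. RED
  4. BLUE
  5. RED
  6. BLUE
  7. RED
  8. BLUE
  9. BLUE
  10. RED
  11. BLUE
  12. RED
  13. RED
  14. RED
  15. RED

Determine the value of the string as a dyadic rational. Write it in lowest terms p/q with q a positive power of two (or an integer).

-10847/16384

Prefix values for RED BLUE RED BLUE RED BLUE RED BLUE BLUE RED BLUE RED RED RED RED via {L|R} + simplicity:
1 of 15 · R · max L −∞ · min R 0 -> -1
2 of 15 · RB · max L -1 · min R 0 -> -1/2
3 of 15 · RBR · max L -1 · min R -1/2 -> -3/4
4 of 15 · RBRB · max L -3/4 · min R -1/2 -> -5/8
5 of 15 · RBRBR · max L -3/4 · min R -5/8 -> -11/16
6 of 15 · RBRBRB · max L -11/16 · min R -5/8 -> -21/32
7 of 15 · RBRBRBR · max L -11/16 · min R -21/32 -> -43/64
8 of 15 · RBRBRBRB · max L -43/64 · min R -21/32 -> -85/128
9 of 15 · RBRBRBRBB · max L -85/128 · min R -21/32 -> -169/256
10 of 15 · RBRBRBRBBR · max L -85/128 · min R -169/256 -> -339/512
11 of 15 · RBRBRBRBBRB · max L -339/512 · min R -169/256 -> -677/1024
12 of 15 · RBRBRBRBBRBR · max L -339/512 · min R -677/1024 -> -1355/2048
13 of 15 · RBRBRBRBBRBRR · max L -339/512 · min R -1355/2048 -> -2711/4096
14 of 15 · RBRBRBRBBRBRRR · max L -339/512 · min R -2711/4096 -> -5423/8192
15 of 15 · RBRBRBRBBRBRRRR · max L -339/512 · min R -5423/8192 -> -10847/16384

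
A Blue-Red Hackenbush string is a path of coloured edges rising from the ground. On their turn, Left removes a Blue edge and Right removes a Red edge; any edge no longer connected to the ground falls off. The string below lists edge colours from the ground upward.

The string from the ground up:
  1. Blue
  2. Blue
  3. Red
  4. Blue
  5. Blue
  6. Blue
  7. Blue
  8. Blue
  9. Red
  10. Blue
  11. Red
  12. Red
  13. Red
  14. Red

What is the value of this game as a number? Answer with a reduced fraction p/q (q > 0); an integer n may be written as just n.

1 of 14 · B · max L 0 · min R +∞ = 1
2 of 14 · BB · max L 1 · min R +∞ = 2
3 of 14 · BBR · max L 1 · min R 2 = 3/2
4 of 14 · BBRB · max L 3/2 · min R 2 = 7/4
5 of 14 · BBRBB · max L 7/4 · min R 2 = 15/8
6 of 14 · BBRBBB · max L 15/8 · min R 2 = 31/16
7 of 14 · BBRBBBB · max L 31/16 · min R 2 = 63/32
8 of 14 · BBRBBBBB · max L 63/32 · min R 2 = 127/64
9 of 14 · BBRBBBBBR · max L 63/32 · min R 127/64 = 253/128
10 of 14 · BBRBBBBBRB · max L 253/128 · min R 127/64 = 507/256
11 of 14 · BBRBBBBBRBR · max L 253/128 · min R 507/256 = 1013/512
12 of 14 · BBRBBBBBRBRR · max L 253/128 · min R 1013/512 = 2025/1024
13 of 14 · BBRBBBBBRBRRR · max L 253/128 · min R 2025/1024 = 4049/2048
14 of 14 · BBRBBBBBRBRRRR · max L 253/128 · min R 4049/2048 = 8097/4096

8097/4096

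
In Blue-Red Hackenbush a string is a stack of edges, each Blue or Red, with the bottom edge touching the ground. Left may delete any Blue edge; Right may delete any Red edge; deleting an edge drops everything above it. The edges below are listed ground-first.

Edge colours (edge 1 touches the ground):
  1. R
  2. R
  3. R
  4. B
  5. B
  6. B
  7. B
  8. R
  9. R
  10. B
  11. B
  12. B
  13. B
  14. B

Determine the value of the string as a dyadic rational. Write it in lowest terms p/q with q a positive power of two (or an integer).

-4289/2048

G_1 [R]  L=[·]  R=[0]  → -1
G_2 [RR]  L=[·]  R=[-1 0]  → -2
G_3 [RRR]  L=[·]  R=[-2 -1 0]  → -3
G_4 [RRRB]  L=[-3]  R=[-2 -1 0]  → -5/2
G_5 [RRRBB]  L=[-3 -5/2]  R=[-2 -1 0]  → -9/4
G_6 [RRRBBB]  L=[-3 -5/2 -9/4]  R=[-2 -1 0]  → -17/8
G_7 [RRRBBBB]  L=[-3 -5/2 -9/4 -17/8]  R=[-2 -1 0]  → -33/16
G_8 [RRRBBBBR]  L=[-3 -5/2 -9/4 -17/8]  R=[-33/16 -2 -1 0]  → -67/32
G_9 [RRRBBBBRR]  L=[-3 -5/2 -9/4 -17/8]  R=[-67/32 -33/16 -2 -1 0]  → -135/64
G_10 [RRRBBBBRRB]  L=[-3 -5/2 -9/4 -17/8 -135/64]  R=[-67/32 -33/16 -2 -1 0]  → -269/128
G_11 [RRRBBBBRRBB]  L=[-3 -5/2 -9/4 -17/8 -135/64 -269/128]  R=[-67/32 -33/16 -2 -1 0]  → -537/256
G_12 [RRRBBBBRRBBB]  L=[-3 -5/2 -9/4 -17/8 -135/64 -269/128 -537/256]  R=[-67/32 -33/16 -2 -1 0]  → -1073/512
G_13 [RRRBBBBRRBBBB]  L=[-3 -5/2 -9/4 -17/8 -135/64 -269/128 -537/256 -1073/512]  R=[-67/32 -33/16 -2 -1 0]  → -2145/1024
G_14 [RRRBBBBRRBBBBB]  L=[-3 -5/2 -9/4 -17/8 -135/64 -269/128 -537/256 -1073/512 -2145/1024]  R=[-67/32 -33/16 -2 -1 0]  → -4289/2048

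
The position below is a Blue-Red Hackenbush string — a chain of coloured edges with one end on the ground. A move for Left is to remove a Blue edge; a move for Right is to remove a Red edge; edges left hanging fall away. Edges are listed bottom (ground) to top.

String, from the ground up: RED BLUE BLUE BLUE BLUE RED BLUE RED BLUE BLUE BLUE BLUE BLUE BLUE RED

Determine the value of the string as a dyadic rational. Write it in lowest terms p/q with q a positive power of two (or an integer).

G(R) = { ∅ | 0 } → -1
G(RB) = { -1 | 0 } → -1/2
G(RBB) = { -1,-1/2 | 0 } → -1/4
G(RBBB) = { -1,-1/2,-1/4 | 0 } → -1/8
G(RBBBB) = { -1,-1/2,-1/4,-1/8 | 0 } → -1/16
G(RBBBBR) = { -1,-1/2,-1/4,-1/8 | -1/16,0 } → -3/32
G(RBBBBRB) = { -1,-1/2,-1/4,-1/8,-3/32 | -1/16,0 } → -5/64
G(RBBBBRBR) = { -1,-1/2,-1/4,-1/8,-3/32 | -5/64,-1/16,0 } → -11/128
G(RBBBBRBRB) = { -1,-1/2,-1/4,-1/8,-3/32,-11/128 | -5/64,-1/16,0 } → -21/256
G(RBBBBRBRBB) = { -1,-1/2,-1/4,-1/8,-3/32,-11/128,-21/256 | -5/64,-1/16,0 } → -41/512
G(RBBBBRBRBBB) = { -1,-1/2,-1/4,-1/8,-3/32,-11/128,-21/256,-41/512 | -5/64,-1/16,0 } → -81/1024
G(RBBBBRBRBBBB) = { -1,-1/2,-1/4,-1/8,-3/32,-11/128,-21/256,-41/512,-81/1024 | -5/64,-1/16,0 } → -161/2048
G(RBBBBRBRBBBBB) = { -1,-1/2,-1/4,-1/8,-3/32,-11/128,-21/256,-41/512,-81/1024,-161/2048 | -5/64,-1/16,0 } → -321/4096
G(RBBBBRBRBBBBBB) = { -1,-1/2,-1/4,-1/8,-3/32,-11/128,-21/256,-41/512,-81/1024,-161/2048,-321/4096 | -5/64,-1/16,0 } → -641/8192
G(RBBBBRBRBBBBBBR) = { -1,-1/2,-1/4,-1/8,-3/32,-11/128,-21/256,-41/512,-81/1024,-161/2048,-321/4096 | -641/8192,-5/64,-1/16,0 } → -1283/16384

-1283/16384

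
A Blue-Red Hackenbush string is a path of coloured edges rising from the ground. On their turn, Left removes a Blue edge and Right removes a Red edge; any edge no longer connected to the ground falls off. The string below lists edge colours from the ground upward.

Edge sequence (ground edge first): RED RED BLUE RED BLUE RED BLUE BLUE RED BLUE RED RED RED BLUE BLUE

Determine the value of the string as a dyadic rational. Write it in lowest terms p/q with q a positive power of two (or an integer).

-13497/8192

Build G(s[:k]) for k = 1..15, string s = RED RED BLUE RED BLUE RED BLUE BLUE RED BLUE RED RED RED BLUE BLUE.
edge 1 of 15 (RED): { — | 0 } gives -1
edge 2 of 15 (RED): { — | -1; 0 } gives -2
edge 3 of 15 (BLUE): { -2 | -1; 0 } gives -3/2
edge 4 of 15 (RED): { -2 | -3/2; -1; 0 } gives -7/4
edge 5 of 15 (BLUE): { -2; -7/4 | -3/2; -1; 0 } gives -13/8
edge 6 of 15 (RED): { -2; -7/4 | -13/8; -3/2; -1; 0 } gives -27/16
edge 7 of 15 (BLUE): { -2; -7/4; -27/16 | -13/8; -3/2; -1; 0 } gives -53/32
edge 8 of 15 (BLUE): { -2; -7/4; -27/16; -53/32 | -13/8; -3/2; -1; 0 } gives -105/64
edge 9 of 15 (RED): { -2; -7/4; -27/16; -53/32 | -105/64; -13/8; -3/2; -1; 0 } gives -211/128
edge 10 of 15 (BLUE): { -2; -7/4; -27/16; -53/32; -211/128 | -105/64; -13/8; -3/2; -1; 0 } gives -421/256
edge 11 of 15 (RED): { -2; -7/4; -27/16; -53/32; -211/128 | -421/256; -105/64; -13/8; -3/2; -1; 0 } gives -843/512
edge 12 of 15 (RED): { -2; -7/4; -27/16; -53/32; -211/128 | -843/512; -421/256; -105/64; -13/8; -3/2; -1; 0 } gives -1687/1024
edge 13 of 15 (RED): { -2; -7/4; -27/16; -53/32; -211/128 | -1687/1024; -843/512; -421/256; -105/64; -13/8; -3/2; -1; 0 } gives -3375/2048
edge 14 of 15 (BLUE): { -2; -7/4; -27/16; -53/32; -211/128; -3375/2048 | -1687/1024; -843/512; -421/256; -105/64; -13/8; -3/2; -1; 0 } gives -6749/4096
edge 15 of 15 (BLUE): { -2; -7/4; -27/16; -53/32; -211/128; -3375/2048; -6749/4096 | -1687/1024; -843/512; -421/256; -105/64; -13/8; -3/2; -1; 0 } gives -13497/8192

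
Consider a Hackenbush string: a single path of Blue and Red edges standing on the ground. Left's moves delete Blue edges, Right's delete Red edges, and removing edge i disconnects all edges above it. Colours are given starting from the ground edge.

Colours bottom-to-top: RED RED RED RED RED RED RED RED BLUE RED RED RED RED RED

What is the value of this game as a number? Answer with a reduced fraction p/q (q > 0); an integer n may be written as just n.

-511/64

1 of 14 · R · max L −∞ · min R 0 → -1
2 of 14 · RR · max L −∞ · min R -1 → -2
3 of 14 · RRR · max L −∞ · min R -2 → -3
4 of 14 · RRRR · max L −∞ · min R -3 → -4
5 of 14 · RRRRR · max L −∞ · min R -4 → -5
6 of 14 · RRRRRR · max L −∞ · min R -5 → -6
7 of 14 · RRRRRRR · max L −∞ · min R -6 → -7
8 of 14 · RRRRRRRR · max L −∞ · min R -7 → -8
9 of 14 · RRRRRRRRB · max L -8 · min R -7 → -15/2
10 of 14 · RRRRRRRRBR · max L -8 · min R -15/2 → -31/4
11 of 14 · RRRRRRRRBRR · max L -8 · min R -31/4 → -63/8
12 of 14 · RRRRRRRRBRRR · max L -8 · min R -63/8 → -127/16
13 of 14 · RRRRRRRRBRRRR · max L -8 · min R -127/16 → -255/32
14 of 14 · RRRRRRRRBRRRRR · max L -8 · min R -255/32 → -511/64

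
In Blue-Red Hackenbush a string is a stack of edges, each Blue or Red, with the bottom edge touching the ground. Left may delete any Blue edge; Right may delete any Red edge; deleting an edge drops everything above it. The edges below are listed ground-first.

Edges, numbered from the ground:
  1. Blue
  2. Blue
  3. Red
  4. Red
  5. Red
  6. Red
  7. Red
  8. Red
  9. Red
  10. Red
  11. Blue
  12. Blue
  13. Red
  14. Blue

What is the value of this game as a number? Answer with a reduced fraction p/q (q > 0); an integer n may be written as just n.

4123/4096

1 of 14 · B · max L 0 · min R +∞ => 1
2 of 14 · BB · max L 1 · min R +∞ => 2
3 of 14 · BBR · max L 1 · min R 2 => 3/2
4 of 14 · BBRR · max L 1 · min R 3/2 => 5/4
5 of 14 · BBRRR · max L 1 · min R 5/4 => 9/8
6 of 14 · BBRRRR · max L 1 · min R 9/8 => 17/16
7 of 14 · BBRRRRR · max L 1 · min R 17/16 => 33/32
8 of 14 · BBRRRRRR · max L 1 · min R 33/32 => 65/64
9 of 14 · BBRRRRRRR · max L 1 · min R 65/64 => 129/128
10 of 14 · BBRRRRRRRR · max L 1 · min R 129/128 => 257/256
11 of 14 · BBRRRRRRRRB · max L 257/256 · min R 129/128 => 515/512
12 of 14 · BBRRRRRRRRBB · max L 515/512 · min R 129/128 => 1031/1024
13 of 14 · BBRRRRRRRRBBR · max L 515/512 · min R 1031/1024 => 2061/2048
14 of 14 · BBRRRRRRRRBBRB · max L 2061/2048 · min R 1031/1024 => 4123/4096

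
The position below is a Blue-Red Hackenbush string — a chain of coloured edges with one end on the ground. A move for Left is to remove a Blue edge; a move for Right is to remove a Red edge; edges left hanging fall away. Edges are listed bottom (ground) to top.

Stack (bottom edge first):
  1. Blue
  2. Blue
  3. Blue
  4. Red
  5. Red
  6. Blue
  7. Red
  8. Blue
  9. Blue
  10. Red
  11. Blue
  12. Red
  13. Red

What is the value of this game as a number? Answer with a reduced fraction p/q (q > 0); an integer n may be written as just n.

2409/1024

Prefix values for Blue Blue Blue Red Red Blue Red Blue Blue Red Blue Red Red via {L|R} + simplicity:
v_1 [B]  L=[0]  R=[—]  = 1
v_2 [BB]  L=[0,1]  R=[—]  = 2
v_3 [BBB]  L=[0,1,2]  R=[—]  = 3
v_4 [BBBR]  L=[0,1,2]  R=[3]  = 5/2
v_5 [BBBRR]  L=[0,1,2]  R=[5/2,3]  = 9/4
v_6 [BBBRRB]  L=[0,1,2,9/4]  R=[5/2,3]  = 19/8
v_7 [BBBRRBR]  L=[0,1,2,9/4]  R=[19/8,5/2,3]  = 37/16
v_8 [BBBRRBRB]  L=[0,1,2,9/4,37/16]  R=[19/8,5/2,3]  = 75/32
v_9 [BBBRRBRBB]  L=[0,1,2,9/4,37/16,75/32]  R=[19/8,5/2,3]  = 151/64
v_10 [BBBRRBRBBR]  L=[0,1,2,9/4,37/16,75/32]  R=[151/64,19/8,5/2,3]  = 301/128
v_11 [BBBRRBRBBRB]  L=[0,1,2,9/4,37/16,75/32,301/128]  R=[151/64,19/8,5/2,3]  = 603/256
v_12 [BBBRRBRBBRBR]  L=[0,1,2,9/4,37/16,75/32,301/128]  R=[603/256,151/64,19/8,5/2,3]  = 1205/512
v_13 [BBBRRBRBBRBRR]  L=[0,1,2,9/4,37/16,75/32,301/128]  R=[1205/512,603/256,151/64,19/8,5/2,3]  = 2409/1024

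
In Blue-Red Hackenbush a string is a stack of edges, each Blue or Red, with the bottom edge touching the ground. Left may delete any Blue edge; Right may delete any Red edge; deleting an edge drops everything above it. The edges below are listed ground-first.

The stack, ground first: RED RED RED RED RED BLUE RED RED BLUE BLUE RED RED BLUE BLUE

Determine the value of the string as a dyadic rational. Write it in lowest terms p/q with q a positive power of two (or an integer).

-2457/512

v_1 [R]  L=[·]  R=[0]  -> -1
v_2 [RR]  L=[·]  R=[-1,0]  -> -2
v_3 [RRR]  L=[·]  R=[-2,-1,0]  -> -3
v_4 [RRRR]  L=[·]  R=[-3,-2,-1,0]  -> -4
v_5 [RRRRR]  L=[·]  R=[-4,-3,-2,-1,0]  -> -5
v_6 [RRRRRB]  L=[-5]  R=[-4,-3,-2,-1,0]  -> -9/2
v_7 [RRRRRBR]  L=[-5]  R=[-9/2,-4,-3,-2,-1,0]  -> -19/4
v_8 [RRRRRBRR]  L=[-5]  R=[-19/4,-9/2,-4,-3,-2,-1,0]  -> -39/8
v_9 [RRRRRBRRB]  L=[-5,-39/8]  R=[-19/4,-9/2,-4,-3,-2,-1,0]  -> -77/16
v_10 [RRRRRBRRBB]  L=[-5,-39/8,-77/16]  R=[-19/4,-9/2,-4,-3,-2,-1,0]  -> -153/32
v_11 [RRRRRBRRBBR]  L=[-5,-39/8,-77/16]  R=[-153/32,-19/4,-9/2,-4,-3,-2,-1,0]  -> -307/64
v_12 [RRRRRBRRBBRR]  L=[-5,-39/8,-77/16]  R=[-307/64,-153/32,-19/4,-9/2,-4,-3,-2,-1,0]  -> -615/128
v_13 [RRRRRBRRBBRRB]  L=[-5,-39/8,-77/16,-615/128]  R=[-307/64,-153/32,-19/4,-9/2,-4,-3,-2,-1,0]  -> -1229/256
v_14 [RRRRRBRRBBRRBB]  L=[-5,-39/8,-77/16,-615/128,-1229/256]  R=[-307/64,-153/32,-19/4,-9/2,-4,-3,-2,-1,0]  -> -2457/512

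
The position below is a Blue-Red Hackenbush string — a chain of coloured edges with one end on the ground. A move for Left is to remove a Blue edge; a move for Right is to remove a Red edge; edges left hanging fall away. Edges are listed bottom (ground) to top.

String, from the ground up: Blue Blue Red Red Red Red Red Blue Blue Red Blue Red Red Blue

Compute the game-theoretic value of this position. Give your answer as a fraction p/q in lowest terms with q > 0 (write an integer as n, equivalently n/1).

4307/4096

B: Left { 0 }, Right { (no moves) } -> simplest 1
BB: Left { 0 1 }, Right { (no moves) } -> simplest 2
BBR: Left { 0 1 }, Right { 2 } -> simplest 3/2
BBRR: Left { 0 1 }, Right { 3/2 2 } -> simplest 5/4
BBRRR: Left { 0 1 }, Right { 5/4 3/2 2 } -> simplest 9/8
BBRRRR: Left { 0 1 }, Right { 9/8 5/4 3/2 2 } -> simplest 17/16
BBRRRRR: Left { 0 1 }, Right { 17/16 9/8 5/4 3/2 2 } -> simplest 33/32
BBRRRRRB: Left { 0 1 33/32 }, Right { 17/16 9/8 5/4 3/2 2 } -> simplest 67/64
BBRRRRRBB: Left { 0 1 33/32 67/64 }, Right { 17/16 9/8 5/4 3/2 2 } -> simplest 135/128
BBRRRRRBBR: Left { 0 1 33/32 67/64 }, Right { 135/128 17/16 9/8 5/4 3/2 2 } -> simplest 269/256
BBRRRRRBBRB: Left { 0 1 33/32 67/64 269/256 }, Right { 135/128 17/16 9/8 5/4 3/2 2 } -> simplest 539/512
BBRRRRRBBRBR: Left { 0 1 33/32 67/64 269/256 }, Right { 539/512 135/128 17/16 9/8 5/4 3/2 2 } -> simplest 1077/1024
BBRRRRRBBRBRR: Left { 0 1 33/32 67/64 269/256 }, Right { 1077/1024 539/512 135/128 17/16 9/8 5/4 3/2 2 } -> simplest 2153/2048
BBRRRRRBBRBRRB: Left { 0 1 33/32 67/64 269/256 2153/2048 }, Right { 1077/1024 539/512 135/128 17/16 9/8 5/4 3/2 2 } -> simplest 4307/4096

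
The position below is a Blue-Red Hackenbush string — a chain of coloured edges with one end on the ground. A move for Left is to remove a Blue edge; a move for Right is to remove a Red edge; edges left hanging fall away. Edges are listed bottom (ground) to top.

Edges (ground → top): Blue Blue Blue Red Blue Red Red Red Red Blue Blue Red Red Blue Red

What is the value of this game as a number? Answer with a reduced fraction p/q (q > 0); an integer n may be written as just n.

10341/4096

Build g(s[:k]) for k = 1..15, string s = Blue Blue Blue Red Blue Red Red Red Red Blue Blue Red Red Blue Red.
g_1 [B]  L=[0]  R=[∅]  gives 1
g_2 [BB]  L=[0; 1]  R=[∅]  gives 2
g_3 [BBB]  L=[0; 1; 2]  R=[∅]  gives 3
g_4 [BBBR]  L=[0; 1; 2]  R=[3]  gives 5/2
g_5 [BBBRB]  L=[0; 1; 2; 5/2]  R=[3]  gives 11/4
g_6 [BBBRBR]  L=[0; 1; 2; 5/2]  R=[11/4; 3]  gives 21/8
g_7 [BBBRBRR]  L=[0; 1; 2; 5/2]  R=[21/8; 11/4; 3]  gives 41/16
g_8 [BBBRBRRR]  L=[0; 1; 2; 5/2]  R=[41/16; 21/8; 11/4; 3]  gives 81/32
g_9 [BBBRBRRRR]  L=[0; 1; 2; 5/2]  R=[81/32; 41/16; 21/8; 11/4; 3]  gives 161/64
g_10 [BBBRBRRRRB]  L=[0; 1; 2; 5/2; 161/64]  R=[81/32; 41/16; 21/8; 11/4; 3]  gives 323/128
g_11 [BBBRBRRRRBB]  L=[0; 1; 2; 5/2; 161/64; 323/128]  R=[81/32; 41/16; 21/8; 11/4; 3]  gives 647/256
g_12 [BBBRBRRRRBBR]  L=[0; 1; 2; 5/2; 161/64; 323/128]  R=[647/256; 81/32; 41/16; 21/8; 11/4; 3]  gives 1293/512
g_13 [BBBRBRRRRBBRR]  L=[0; 1; 2; 5/2; 161/64; 323/128]  R=[1293/512; 647/256; 81/32; 41/16; 21/8; 11/4; 3]  gives 2585/1024
g_14 [BBBRBRRRRBBRRB]  L=[0; 1; 2; 5/2; 161/64; 323/128; 2585/1024]  R=[1293/512; 647/256; 81/32; 41/16; 21/8; 11/4; 3]  gives 5171/2048
g_15 [BBBRBRRRRBBRRBR]  L=[0; 1; 2; 5/2; 161/64; 323/128; 2585/1024]  R=[5171/2048; 1293/512; 647/256; 81/32; 41/16; 21/8; 11/4; 3]  gives 10341/4096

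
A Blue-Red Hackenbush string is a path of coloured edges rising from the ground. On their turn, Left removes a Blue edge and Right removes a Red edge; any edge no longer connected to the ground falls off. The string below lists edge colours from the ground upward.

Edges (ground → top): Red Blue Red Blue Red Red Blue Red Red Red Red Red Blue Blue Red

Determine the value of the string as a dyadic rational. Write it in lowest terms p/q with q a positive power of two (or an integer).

Build value(s[:k]) for k = 1..15, string s = Red Blue Red Blue Red Red Blue Red Red Red Red Red Blue Blue Red.
edge 1 of 15 (Red): { · | 0 } => -1
edge 2 of 15 (Blue): { -1 | 0 } => -1/2
edge 3 of 15 (Red): { -1 | -1/2,0 } => -3/4
edge 4 of 15 (Blue): { -1,-3/4 | -1/2,0 } => -5/8
edge 5 of 15 (Red): { -1,-3/4 | -5/8,-1/2,0 } => -11/16
edge 6 of 15 (Red): { -1,-3/4 | -11/16,-5/8,-1/2,0 } => -23/32
edge 7 of 15 (Blue): { -1,-3/4,-23/32 | -11/16,-5/8,-1/2,0 } => -45/64
edge 8 of 15 (Red): { -1,-3/4,-23/32 | -45/64,-11/16,-5/8,-1/2,0 } => -91/128
edge 9 of 15 (Red): { -1,-3/4,-23/32 | -91/128,-45/64,-11/16,-5/8,-1/2,0 } => -183/256
edge 10 of 15 (Red): { -1,-3/4,-23/32 | -183/256,-91/128,-45/64,-11/16,-5/8,-1/2,0 } => -367/512
edge 11 of 15 (Red): { -1,-3/4,-23/32 | -367/512,-183/256,-91/128,-45/64,-11/16,-5/8,-1/2,0 } => -735/1024
edge 12 of 15 (Red): { -1,-3/4,-23/32 | -735/1024,-367/512,-183/256,-91/128,-45/64,-11/16,-5/8,-1/2,0 } => -1471/2048
edge 13 of 15 (Blue): { -1,-3/4,-23/32,-1471/2048 | -735/1024,-367/512,-183/256,-91/128,-45/64,-11/16,-5/8,-1/2,0 } => -2941/4096
edge 14 of 15 (Blue): { -1,-3/4,-23/32,-1471/2048,-2941/4096 | -735/1024,-367/512,-183/256,-91/128,-45/64,-11/16,-5/8,-1/2,0 } => -5881/8192
edge 15 of 15 (Red): { -1,-3/4,-23/32,-1471/2048,-2941/4096 | -5881/8192,-735/1024,-367/512,-183/256,-91/128,-45/64,-11/16,-5/8,-1/2,0 } => -11763/16384

-11763/16384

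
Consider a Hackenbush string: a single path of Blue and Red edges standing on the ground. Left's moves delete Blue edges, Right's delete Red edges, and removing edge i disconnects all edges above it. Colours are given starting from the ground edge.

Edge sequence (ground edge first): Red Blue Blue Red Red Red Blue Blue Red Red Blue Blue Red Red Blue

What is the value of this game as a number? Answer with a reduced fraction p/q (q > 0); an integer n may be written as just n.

1 of 15 · R · max L −∞ · min R 0 = -1
2 of 15 · RB · max L -1 · min R 0 = -1/2
3 of 15 · RBB · max L -1/2 · min R 0 = -1/4
4 of 15 · RBBR · max L -1/2 · min R -1/4 = -3/8
5 of 15 · RBBRR · max L -1/2 · min R -3/8 = -7/16
6 of 15 · RBBRRR · max L -1/2 · min R -7/16 = -15/32
7 of 15 · RBBRRRB · max L -15/32 · min R -7/16 = -29/64
8 of 15 · RBBRRRBB · max L -29/64 · min R -7/16 = -57/128
9 of 15 · RBBRRRBBR · max L -29/64 · min R -57/128 = -115/256
10 of 15 · RBBRRRBBRR · max L -29/64 · min R -115/256 = -231/512
11 of 15 · RBBRRRBBRRB · max L -231/512 · min R -115/256 = -461/1024
12 of 15 · RBBRRRBBRRBB · max L -461/1024 · min R -115/256 = -921/2048
13 of 15 · RBBRRRBBRRBBR · max L -461/1024 · min R -921/2048 = -1843/4096
14 of 15 · RBBRRRBBRRBBRR · max L -461/1024 · min R -1843/4096 = -3687/8192
15 of 15 · RBBRRRBBRRBBRRB · max L -3687/8192 · min R -1843/4096 = -7373/16384

-7373/16384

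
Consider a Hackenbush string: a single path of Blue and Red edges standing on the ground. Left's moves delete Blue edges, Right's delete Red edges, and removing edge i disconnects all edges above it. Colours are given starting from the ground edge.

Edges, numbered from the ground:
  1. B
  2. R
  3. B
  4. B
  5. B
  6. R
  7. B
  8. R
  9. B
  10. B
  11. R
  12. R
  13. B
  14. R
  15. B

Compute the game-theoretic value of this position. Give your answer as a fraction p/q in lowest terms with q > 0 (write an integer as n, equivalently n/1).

15051/16384

Build g(s[:k]) for k = 1..15, string s = B R B B B R B R B B R R B R B.
1 of 15 · B · max L 0 · min R +∞ -> 1
2 of 15 · BR · max L 0 · min R 1 -> 1/2
3 of 15 · BRB · max L 1/2 · min R 1 -> 3/4
4 of 15 · BRBB · max L 3/4 · min R 1 -> 7/8
5 of 15 · BRBBB · max L 7/8 · min R 1 -> 15/16
6 of 15 · BRBBBR · max L 7/8 · min R 15/16 -> 29/32
7 of 15 · BRBBBRB · max L 29/32 · min R 15/16 -> 59/64
8 of 15 · BRBBBRBR · max L 29/32 · min R 59/64 -> 117/128
9 of 15 · BRBBBRBRB · max L 117/128 · min R 59/64 -> 235/256
10 of 15 · BRBBBRBRBB · max L 235/256 · min R 59/64 -> 471/512
11 of 15 · BRBBBRBRBBR · max L 235/256 · min R 471/512 -> 941/1024
12 of 15 · BRBBBRBRBBRR · max L 235/256 · min R 941/1024 -> 1881/2048
13 of 15 · BRBBBRBRBBRRB · max L 1881/2048 · min R 941/1024 -> 3763/4096
14 of 15 · BRBBBRBRBBRRBR · max L 1881/2048 · min R 3763/4096 -> 7525/8192
15 of 15 · BRBBBRBRBBRRBRB · max L 7525/8192 · min R 3763/4096 -> 15051/16384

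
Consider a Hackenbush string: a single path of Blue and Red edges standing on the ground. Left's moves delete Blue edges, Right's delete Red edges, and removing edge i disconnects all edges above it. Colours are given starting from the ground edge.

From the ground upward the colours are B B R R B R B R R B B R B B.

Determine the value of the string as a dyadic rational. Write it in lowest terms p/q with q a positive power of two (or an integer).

Prefix values for B B R R B R B R R B B R B B via {L|R} + simplicity:
step 1: add B to get B; options L={ 0 } R={ none } ⇒ 1
step 2: add B to get BB; options L={ 0, 1 } R={ none } ⇒ 2
step 3: add R to get BBR; options L={ 0, 1 } R={ 2 } ⇒ 3/2
step 4: add R to get BBRR; options L={ 0, 1 } R={ 3/2, 2 } ⇒ 5/4
step 5: add B to get BBRRB; options L={ 0, 1, 5/4 } R={ 3/2, 2 } ⇒ 11/8
step 6: add R to get BBRRBR; options L={ 0, 1, 5/4 } R={ 11/8, 3/2, 2 } ⇒ 21/16
step 7: add B to get BBRRBRB; options L={ 0, 1, 5/4, 21/16 } R={ 11/8, 3/2, 2 } ⇒ 43/32
step 8: add R to get BBRRBRBR; options L={ 0, 1, 5/4, 21/16 } R={ 43/32, 11/8, 3/2, 2 } ⇒ 85/64
step 9: add R to get BBRRBRBRR; options L={ 0, 1, 5/4, 21/16 } R={ 85/64, 43/32, 11/8, 3/2, 2 } ⇒ 169/128
step 10: add B to get BBRRBRBRRB; options L={ 0, 1, 5/4, 21/16, 169/128 } R={ 85/64, 43/32, 11/8, 3/2, 2 } ⇒ 339/256
step 11: add B to get BBRRBRBRRBB; options L={ 0, 1, 5/4, 21/16, 169/128, 339/256 } R={ 85/64, 43/32, 11/8, 3/2, 2 } ⇒ 679/512
step 12: add R to get BBRRBRBRRBBR; options L={ 0, 1, 5/4, 21/16, 169/128, 339/256 } R={ 679/512, 85/64, 43/32, 11/8, 3/2, 2 } ⇒ 1357/1024
step 13: add B to get BBRRBRBRRBBRB; options L={ 0, 1, 5/4, 21/16, 169/128, 339/256, 1357/1024 } R={ 679/512, 85/64, 43/32, 11/8, 3/2, 2 } ⇒ 2715/2048
step 14: add B to get BBRRBRBRRBBRBB; options L={ 0, 1, 5/4, 21/16, 169/128, 339/256, 1357/1024, 2715/2048 } R={ 679/512, 85/64, 43/32, 11/8, 3/2, 2 } ⇒ 5431/4096

5431/4096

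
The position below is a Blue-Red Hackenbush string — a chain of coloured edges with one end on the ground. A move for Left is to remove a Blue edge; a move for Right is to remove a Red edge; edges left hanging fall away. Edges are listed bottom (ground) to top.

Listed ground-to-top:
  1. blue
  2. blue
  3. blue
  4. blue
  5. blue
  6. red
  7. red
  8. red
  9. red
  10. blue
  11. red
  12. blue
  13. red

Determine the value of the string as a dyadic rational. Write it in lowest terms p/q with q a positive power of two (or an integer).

step 1: add blue to get b; options L={ 0 } R={ — } ⇒ 1
step 2: add blue to get bb; options L={ 0, 1 } R={ — } ⇒ 2
step 3: add blue to get bbb; options L={ 0, 1, 2 } R={ — } ⇒ 3
step 4: add blue to get bbbb; options L={ 0, 1, 2, 3 } R={ — } ⇒ 4
step 5: add blue to get bbbbb; options L={ 0, 1, 2, 3, 4 } R={ — } ⇒ 5
step 6: add red to get bbbbbr; options L={ 0, 1, 2, 3, 4 } R={ 5 } ⇒ 9/2
step 7: add red to get bbbbbrr; options L={ 0, 1, 2, 3, 4 } R={ 9/2, 5 } ⇒ 17/4
step 8: add red to get bbbbbrrr; options L={ 0, 1, 2, 3, 4 } R={ 17/4, 9/2, 5 } ⇒ 33/8
step 9: add red to get bbbbbrrrr; options L={ 0, 1, 2, 3, 4 } R={ 33/8, 17/4, 9/2, 5 } ⇒ 65/16
step 10: add blue to get bbbbbrrrrb; options L={ 0, 1, 2, 3, 4, 65/16 } R={ 33/8, 17/4, 9/2, 5 } ⇒ 131/32
step 11: add red to get bbbbbrrrrbr; options L={ 0, 1, 2, 3, 4, 65/16 } R={ 131/32, 33/8, 17/4, 9/2, 5 } ⇒ 261/64
step 12: add blue to get bbbbbrrrrbrb; options L={ 0, 1, 2, 3, 4, 65/16, 261/64 } R={ 131/32, 33/8, 17/4, 9/2, 5 } ⇒ 523/128
step 13: add red to get bbbbbrrrrbrbr; options L={ 0, 1, 2, 3, 4, 65/16, 261/64 } R={ 523/128, 131/32, 33/8, 17/4, 9/2, 5 } ⇒ 1045/256

1045/256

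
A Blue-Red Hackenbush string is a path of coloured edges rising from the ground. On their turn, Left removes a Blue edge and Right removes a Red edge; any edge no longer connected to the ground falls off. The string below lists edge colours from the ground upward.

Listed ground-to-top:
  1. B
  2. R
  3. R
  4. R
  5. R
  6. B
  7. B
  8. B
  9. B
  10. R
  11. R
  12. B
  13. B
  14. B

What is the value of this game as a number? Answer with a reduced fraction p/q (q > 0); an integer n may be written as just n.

975/8192

Recurse on prefixes of the 14-edge string B R R R R B B B B R R B B B:
val_1 [B]  L=[0]  R=[]  so 1
val_2 [BR]  L=[0]  R=[1]  so 1/2
val_3 [BRR]  L=[0]  R=[1/2, 1]  so 1/4
val_4 [BRRR]  L=[0]  R=[1/4, 1/2, 1]  so 1/8
val_5 [BRRRR]  L=[0]  R=[1/8, 1/4, 1/2, 1]  so 1/16
val_6 [BRRRRB]  L=[0, 1/16]  R=[1/8, 1/4, 1/2, 1]  so 3/32
val_7 [BRRRRBB]  L=[0, 1/16, 3/32]  R=[1/8, 1/4, 1/2, 1]  so 7/64
val_8 [BRRRRBBB]  L=[0, 1/16, 3/32, 7/64]  R=[1/8, 1/4, 1/2, 1]  so 15/128
val_9 [BRRRRBBBB]  L=[0, 1/16, 3/32, 7/64, 15/128]  R=[1/8, 1/4, 1/2, 1]  so 31/256
val_10 [BRRRRBBBBR]  L=[0, 1/16, 3/32, 7/64, 15/128]  R=[31/256, 1/8, 1/4, 1/2, 1]  so 61/512
val_11 [BRRRRBBBBRR]  L=[0, 1/16, 3/32, 7/64, 15/128]  R=[61/512, 31/256, 1/8, 1/4, 1/2, 1]  so 121/1024
val_12 [BRRRRBBBBRRB]  L=[0, 1/16, 3/32, 7/64, 15/128, 121/1024]  R=[61/512, 31/256, 1/8, 1/4, 1/2, 1]  so 243/2048
val_13 [BRRRRBBBBRRBB]  L=[0, 1/16, 3/32, 7/64, 15/128, 121/1024, 243/2048]  R=[61/512, 31/256, 1/8, 1/4, 1/2, 1]  so 487/4096
val_14 [BRRRRBBBBRRBBB]  L=[0, 1/16, 3/32, 7/64, 15/128, 121/1024, 243/2048, 487/4096]  R=[61/512, 31/256, 1/8, 1/4, 1/2, 1]  so 975/8192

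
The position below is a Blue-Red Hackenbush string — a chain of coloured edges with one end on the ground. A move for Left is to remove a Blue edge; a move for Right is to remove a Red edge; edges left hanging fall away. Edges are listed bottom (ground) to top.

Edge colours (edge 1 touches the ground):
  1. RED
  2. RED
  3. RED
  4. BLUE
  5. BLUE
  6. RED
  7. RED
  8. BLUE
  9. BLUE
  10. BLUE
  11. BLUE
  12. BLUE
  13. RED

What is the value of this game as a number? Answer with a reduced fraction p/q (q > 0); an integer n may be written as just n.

-2435/1024

val(R) = { (no moves) | 0 } — -1
val(RR) = { (no moves) | -1, 0 } — -2
val(RRR) = { (no moves) | -2, -1, 0 } — -3
val(RRRB) = { -3 | -2, -1, 0 } — -5/2
val(RRRBB) = { -3, -5/2 | -2, -1, 0 } — -9/4
val(RRRBBR) = { -3, -5/2 | -9/4, -2, -1, 0 } — -19/8
val(RRRBBRR) = { -3, -5/2 | -19/8, -9/4, -2, -1, 0 } — -39/16
val(RRRBBRRB) = { -3, -5/2, -39/16 | -19/8, -9/4, -2, -1, 0 } — -77/32
val(RRRBBRRBB) = { -3, -5/2, -39/16, -77/32 | -19/8, -9/4, -2, -1, 0 } — -153/64
val(RRRBBRRBBB) = { -3, -5/2, -39/16, -77/32, -153/64 | -19/8, -9/4, -2, -1, 0 } — -305/128
val(RRRBBRRBBBB) = { -3, -5/2, -39/16, -77/32, -153/64, -305/128 | -19/8, -9/4, -2, -1, 0 } — -609/256
val(RRRBBRRBBBBB) = { -3, -5/2, -39/16, -77/32, -153/64, -305/128, -609/256 | -19/8, -9/4, -2, -1, 0 } — -1217/512
val(RRRBBRRBBBBBR) = { -3, -5/2, -39/16, -77/32, -153/64, -305/128, -609/256 | -1217/512, -19/8, -9/4, -2, -1, 0 } — -2435/1024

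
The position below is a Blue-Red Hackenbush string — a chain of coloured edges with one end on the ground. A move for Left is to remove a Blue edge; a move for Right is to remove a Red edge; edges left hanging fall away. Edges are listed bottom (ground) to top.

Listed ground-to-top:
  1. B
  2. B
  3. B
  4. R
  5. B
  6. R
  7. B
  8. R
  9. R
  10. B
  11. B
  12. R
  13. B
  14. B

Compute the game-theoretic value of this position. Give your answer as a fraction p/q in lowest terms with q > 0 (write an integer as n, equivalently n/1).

5431/2048

Recurse on prefixes of the 14-edge string B B B R B R B R R B B R B B:
val(B) = { 0 | — } so 1
val(BB) = { 0, 1 | — } so 2
val(BBB) = { 0, 1, 2 | — } so 3
val(BBBR) = { 0, 1, 2 | 3 } so 5/2
val(BBBRB) = { 0, 1, 2, 5/2 | 3 } so 11/4
val(BBBRBR) = { 0, 1, 2, 5/2 | 11/4, 3 } so 21/8
val(BBBRBRB) = { 0, 1, 2, 5/2, 21/8 | 11/4, 3 } so 43/16
val(BBBRBRBR) = { 0, 1, 2, 5/2, 21/8 | 43/16, 11/4, 3 } so 85/32
val(BBBRBRBRR) = { 0, 1, 2, 5/2, 21/8 | 85/32, 43/16, 11/4, 3 } so 169/64
val(BBBRBRBRRB) = { 0, 1, 2, 5/2, 21/8, 169/64 | 85/32, 43/16, 11/4, 3 } so 339/128
val(BBBRBRBRRBB) = { 0, 1, 2, 5/2, 21/8, 169/64, 339/128 | 85/32, 43/16, 11/4, 3 } so 679/256
val(BBBRBRBRRBBR) = { 0, 1, 2, 5/2, 21/8, 169/64, 339/128 | 679/256, 85/32, 43/16, 11/4, 3 } so 1357/512
val(BBBRBRBRRBBRB) = { 0, 1, 2, 5/2, 21/8, 169/64, 339/128, 1357/512 | 679/256, 85/32, 43/16, 11/4, 3 } so 2715/1024
val(BBBRBRBRRBBRBB) = { 0, 1, 2, 5/2, 21/8, 169/64, 339/128, 1357/512, 2715/1024 | 679/256, 85/32, 43/16, 11/4, 3 } so 5431/2048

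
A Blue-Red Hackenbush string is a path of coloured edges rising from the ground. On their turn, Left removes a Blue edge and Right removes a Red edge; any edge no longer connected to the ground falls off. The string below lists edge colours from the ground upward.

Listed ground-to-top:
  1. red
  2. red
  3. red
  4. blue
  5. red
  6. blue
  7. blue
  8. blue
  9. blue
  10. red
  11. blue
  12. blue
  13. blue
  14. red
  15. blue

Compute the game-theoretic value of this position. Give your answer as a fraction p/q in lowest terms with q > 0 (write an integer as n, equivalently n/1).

-10309/4096

g(r) = { · | 0 } = -1
g(rr) = { · | -1,0 } = -2
g(rrr) = { · | -2,-1,0 } = -3
g(rrrb) = { -3 | -2,-1,0 } = -5/2
g(rrrbr) = { -3 | -5/2,-2,-1,0 } = -11/4
g(rrrbrb) = { -3,-11/4 | -5/2,-2,-1,0 } = -21/8
g(rrrbrbb) = { -3,-11/4,-21/8 | -5/2,-2,-1,0 } = -41/16
g(rrrbrbbb) = { -3,-11/4,-21/8,-41/16 | -5/2,-2,-1,0 } = -81/32
g(rrrbrbbbb) = { -3,-11/4,-21/8,-41/16,-81/32 | -5/2,-2,-1,0 } = -161/64
g(rrrbrbbbbr) = { -3,-11/4,-21/8,-41/16,-81/32 | -161/64,-5/2,-2,-1,0 } = -323/128
g(rrrbrbbbbrb) = { -3,-11/4,-21/8,-41/16,-81/32,-323/128 | -161/64,-5/2,-2,-1,0 } = -645/256
g(rrrbrbbbbrbb) = { -3,-11/4,-21/8,-41/16,-81/32,-323/128,-645/256 | -161/64,-5/2,-2,-1,0 } = -1289/512
g(rrrbrbbbbrbbb) = { -3,-11/4,-21/8,-41/16,-81/32,-323/128,-645/256,-1289/512 | -161/64,-5/2,-2,-1,0 } = -2577/1024
g(rrrbrbbbbrbbbr) = { -3,-11/4,-21/8,-41/16,-81/32,-323/128,-645/256,-1289/512 | -2577/1024,-161/64,-5/2,-2,-1,0 } = -5155/2048
g(rrrbrbbbbrbbbrb) = { -3,-11/4,-21/8,-41/16,-81/32,-323/128,-645/256,-1289/512,-5155/2048 | -2577/1024,-161/64,-5/2,-2,-1,0 } = -10309/4096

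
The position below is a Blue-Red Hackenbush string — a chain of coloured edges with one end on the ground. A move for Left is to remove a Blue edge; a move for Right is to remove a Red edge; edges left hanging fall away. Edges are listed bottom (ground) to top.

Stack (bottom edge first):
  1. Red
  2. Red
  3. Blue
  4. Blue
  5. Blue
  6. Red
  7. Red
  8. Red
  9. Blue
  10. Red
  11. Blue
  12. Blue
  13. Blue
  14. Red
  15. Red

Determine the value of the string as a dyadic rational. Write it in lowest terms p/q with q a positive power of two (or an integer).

-10055/8192

step 1: add Red to get R; options L={  } R={ 0 } -> -1
step 2: add Red to get RR; options L={  } R={ -1,0 } -> -2
step 3: add Blue to get RRB; options L={ -2 } R={ -1,0 } -> -3/2
step 4: add Blue to get RRBB; options L={ -2,-3/2 } R={ -1,0 } -> -5/4
step 5: add Blue to get RRBBB; options L={ -2,-3/2,-5/4 } R={ -1,0 } -> -9/8
step 6: add Red to get RRBBBR; options L={ -2,-3/2,-5/4 } R={ -9/8,-1,0 } -> -19/16
step 7: add Red to get RRBBBRR; options L={ -2,-3/2,-5/4 } R={ -19/16,-9/8,-1,0 } -> -39/32
step 8: add Red to get RRBBBRRR; options L={ -2,-3/2,-5/4 } R={ -39/32,-19/16,-9/8,-1,0 } -> -79/64
step 9: add Blue to get RRBBBRRRB; options L={ -2,-3/2,-5/4,-79/64 } R={ -39/32,-19/16,-9/8,-1,0 } -> -157/128
step 10: add Red to get RRBBBRRRBR; options L={ -2,-3/2,-5/4,-79/64 } R={ -157/128,-39/32,-19/16,-9/8,-1,0 } -> -315/256
step 11: add Blue to get RRBBBRRRBRB; options L={ -2,-3/2,-5/4,-79/64,-315/256 } R={ -157/128,-39/32,-19/16,-9/8,-1,0 } -> -629/512
step 12: add Blue to get RRBBBRRRBRBB; options L={ -2,-3/2,-5/4,-79/64,-315/256,-629/512 } R={ -157/128,-39/32,-19/16,-9/8,-1,0 } -> -1257/1024
step 13: add Blue to get RRBBBRRRBRBBB; options L={ -2,-3/2,-5/4,-79/64,-315/256,-629/512,-1257/1024 } R={ -157/128,-39/32,-19/16,-9/8,-1,0 } -> -2513/2048
step 14: add Red to get RRBBBRRRBRBBBR; options L={ -2,-3/2,-5/4,-79/64,-315/256,-629/512,-1257/1024 } R={ -2513/2048,-157/128,-39/32,-19/16,-9/8,-1,0 } -> -5027/4096
step 15: add Red to get RRBBBRRRBRBBBRR; options L={ -2,-3/2,-5/4,-79/64,-315/256,-629/512,-1257/1024 } R={ -5027/4096,-2513/2048,-157/128,-39/32,-19/16,-9/8,-1,0 } -> -10055/8192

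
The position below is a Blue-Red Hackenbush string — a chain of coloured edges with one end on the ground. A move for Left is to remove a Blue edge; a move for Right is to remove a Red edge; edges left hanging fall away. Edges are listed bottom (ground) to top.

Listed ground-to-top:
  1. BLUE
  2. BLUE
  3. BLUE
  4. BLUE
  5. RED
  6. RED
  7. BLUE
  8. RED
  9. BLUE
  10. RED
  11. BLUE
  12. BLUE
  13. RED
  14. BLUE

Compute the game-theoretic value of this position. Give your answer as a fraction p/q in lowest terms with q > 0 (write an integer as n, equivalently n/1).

edge 1 of 14 (BLUE): { 0 | · } so 1
edge 2 of 14 (BLUE): { 0, 1 | · } so 2
edge 3 of 14 (BLUE): { 0, 1, 2 | · } so 3
edge 4 of 14 (BLUE): { 0, 1, 2, 3 | · } so 4
edge 5 of 14 (RED): { 0, 1, 2, 3 | 4 } so 7/2
edge 6 of 14 (RED): { 0, 1, 2, 3 | 7/2, 4 } so 13/4
edge 7 of 14 (BLUE): { 0, 1, 2, 3, 13/4 | 7/2, 4 } so 27/8
edge 8 of 14 (RED): { 0, 1, 2, 3, 13/4 | 27/8, 7/2, 4 } so 53/16
edge 9 of 14 (BLUE): { 0, 1, 2, 3, 13/4, 53/16 | 27/8, 7/2, 4 } so 107/32
edge 10 of 14 (RED): { 0, 1, 2, 3, 13/4, 53/16 | 107/32, 27/8, 7/2, 4 } so 213/64
edge 11 of 14 (BLUE): { 0, 1, 2, 3, 13/4, 53/16, 213/64 | 107/32, 27/8, 7/2, 4 } so 427/128
edge 12 of 14 (BLUE): { 0, 1, 2, 3, 13/4, 53/16, 213/64, 427/128 | 107/32, 27/8, 7/2, 4 } so 855/256
edge 13 of 14 (RED): { 0, 1, 2, 3, 13/4, 53/16, 213/64, 427/128 | 855/256, 107/32, 27/8, 7/2, 4 } so 1709/512
edge 14 of 14 (BLUE): { 0, 1, 2, 3, 13/4, 53/16, 213/64, 427/128, 1709/512 | 855/256, 107/32, 27/8, 7/2, 4 } so 3419/1024

3419/1024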